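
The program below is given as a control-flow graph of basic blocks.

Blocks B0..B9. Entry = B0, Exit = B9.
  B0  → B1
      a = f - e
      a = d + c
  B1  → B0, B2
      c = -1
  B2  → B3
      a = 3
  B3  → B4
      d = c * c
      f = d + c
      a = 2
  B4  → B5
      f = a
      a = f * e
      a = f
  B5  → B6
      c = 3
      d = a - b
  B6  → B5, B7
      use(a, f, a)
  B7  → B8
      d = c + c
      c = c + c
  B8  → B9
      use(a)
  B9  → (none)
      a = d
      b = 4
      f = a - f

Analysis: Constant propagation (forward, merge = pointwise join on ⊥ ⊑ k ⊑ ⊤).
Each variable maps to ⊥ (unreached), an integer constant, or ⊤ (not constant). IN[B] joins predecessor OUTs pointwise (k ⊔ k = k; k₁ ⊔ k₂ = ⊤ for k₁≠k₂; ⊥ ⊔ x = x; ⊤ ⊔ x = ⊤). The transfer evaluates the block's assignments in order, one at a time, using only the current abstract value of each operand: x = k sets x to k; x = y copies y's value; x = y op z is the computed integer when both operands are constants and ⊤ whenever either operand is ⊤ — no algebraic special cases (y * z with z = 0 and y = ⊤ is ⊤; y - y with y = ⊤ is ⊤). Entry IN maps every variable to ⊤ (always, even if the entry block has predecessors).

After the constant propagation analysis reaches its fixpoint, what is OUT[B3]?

Answer: {a: 2, b: ⊤, c: -1, d: 1, e: ⊤, f: 0}

Working:
Converged values:
  B0: | IN=(all ⊤) | OUT=(all ⊤)
  B1: | IN=(all ⊤) | OUT={c:-1; rest ⊤}
  B2: | IN={c:-1; rest ⊤} | OUT={a:3, c:-1; rest ⊤}
  B3: | IN={a:3, c:-1; rest ⊤} | OUT={a:2, c:-1, d:1, f:0; rest ⊤}
  B4: | IN={a:2, c:-1, d:1, f:0; rest ⊤} | OUT={a:2, c:-1, d:1, f:2; rest ⊤}
  B5: | IN={a:2, f:2; rest ⊤} | OUT={a:2, c:3, f:2; rest ⊤}
  B6: | IN={a:2, c:3, f:2; rest ⊤} | OUT={a:2, c:3, f:2; rest ⊤}
  B7: | IN={a:2, c:3, f:2; rest ⊤} | OUT={a:2, c:6, d:6, f:2; rest ⊤}
  B8: | IN={a:2, c:6, d:6, f:2; rest ⊤} | OUT={a:2, c:6, d:6, f:2; rest ⊤}
  B9: | IN={a:2, c:6, d:6, f:2; rest ⊤} | OUT={a:6, b:4, c:6, d:6, f:4; rest ⊤}

Merge at B3: IN[B3] = OUT[B2] = {a: 3, b: ⊤, c: -1, d: ⊤, e: ⊤, f: ⊤}
Applying B3's transfer function to that IN value gives OUT[B3] (row B3 above).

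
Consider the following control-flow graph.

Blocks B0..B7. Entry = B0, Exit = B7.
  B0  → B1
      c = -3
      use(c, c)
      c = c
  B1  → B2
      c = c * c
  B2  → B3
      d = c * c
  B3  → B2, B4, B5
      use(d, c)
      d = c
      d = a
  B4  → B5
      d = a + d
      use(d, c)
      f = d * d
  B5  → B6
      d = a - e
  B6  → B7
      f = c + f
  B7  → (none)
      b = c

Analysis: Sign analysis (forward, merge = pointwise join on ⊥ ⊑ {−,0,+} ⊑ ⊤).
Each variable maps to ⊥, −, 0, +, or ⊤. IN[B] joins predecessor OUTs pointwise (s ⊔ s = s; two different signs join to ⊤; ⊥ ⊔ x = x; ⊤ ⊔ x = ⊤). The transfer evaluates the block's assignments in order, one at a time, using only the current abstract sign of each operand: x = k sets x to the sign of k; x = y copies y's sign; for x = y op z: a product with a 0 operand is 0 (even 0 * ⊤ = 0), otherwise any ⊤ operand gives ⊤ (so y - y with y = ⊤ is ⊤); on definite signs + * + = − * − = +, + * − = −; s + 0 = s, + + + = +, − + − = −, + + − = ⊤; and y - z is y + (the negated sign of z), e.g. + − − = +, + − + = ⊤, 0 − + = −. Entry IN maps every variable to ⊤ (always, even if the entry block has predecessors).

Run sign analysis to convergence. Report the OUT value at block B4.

Converged values:
  B0: | IN=(all ⊤) | OUT={c:-; rest ⊤}
  B1: | IN={c:-; rest ⊤} | OUT={c:+; rest ⊤}
  B2: | IN={c:+; rest ⊤} | OUT={c:+, d:+; rest ⊤}
  B3: | IN={c:+, d:+; rest ⊤} | OUT={c:+; rest ⊤}
  B4: | IN={c:+; rest ⊤} | OUT={c:+; rest ⊤}
  B5: | IN={c:+; rest ⊤} | OUT={c:+; rest ⊤}
  B6: | IN={c:+; rest ⊤} | OUT={c:+; rest ⊤}
  B7: | IN={c:+; rest ⊤} | OUT={b:+, c:+; rest ⊤}

Merge at B4: IN[B4] = OUT[B3] = {a: ⊤, b: ⊤, c: +, d: ⊤, e: ⊤, f: ⊤}
Applying B4's transfer function to that IN value gives OUT[B4] (row B4 above).

Answer: {a: ⊤, b: ⊤, c: +, d: ⊤, e: ⊤, f: ⊤}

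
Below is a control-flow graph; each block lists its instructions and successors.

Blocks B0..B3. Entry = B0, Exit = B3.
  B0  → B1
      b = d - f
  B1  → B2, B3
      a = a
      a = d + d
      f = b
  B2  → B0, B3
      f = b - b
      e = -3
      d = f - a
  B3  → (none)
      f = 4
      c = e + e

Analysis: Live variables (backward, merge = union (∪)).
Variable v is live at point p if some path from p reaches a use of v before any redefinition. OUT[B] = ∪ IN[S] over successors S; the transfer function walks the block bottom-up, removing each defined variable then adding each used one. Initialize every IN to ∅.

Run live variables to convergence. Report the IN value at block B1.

Per-block solution:
  B0: | IN={a, d, e, f} | OUT={a, b, d, e}
  B1: | IN={a, b, d, e} | OUT={a, b, e}
  B2: | IN={a, b} | OUT={a, d, e, f}
  B3: | IN={e} | OUT={}

Merge at B1: OUT[B1] = IN[B2] ⊔ IN[B3] = {a, b, e}
Applying B1's transfer function to that OUT value gives IN[B1] (row B1 above).

Answer: {a, b, d, e}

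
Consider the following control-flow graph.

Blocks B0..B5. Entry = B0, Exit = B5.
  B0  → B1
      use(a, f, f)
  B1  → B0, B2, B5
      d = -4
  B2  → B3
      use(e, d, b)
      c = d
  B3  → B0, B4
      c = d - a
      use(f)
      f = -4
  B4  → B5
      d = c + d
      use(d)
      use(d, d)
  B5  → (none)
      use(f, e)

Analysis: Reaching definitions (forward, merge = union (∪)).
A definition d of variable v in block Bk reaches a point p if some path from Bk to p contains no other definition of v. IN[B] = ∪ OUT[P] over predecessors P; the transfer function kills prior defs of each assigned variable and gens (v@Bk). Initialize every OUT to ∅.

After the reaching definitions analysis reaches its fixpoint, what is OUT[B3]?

Answer: {c@B3, d@B1, f@B3}

Derivation:
Converged values:
  B0: | IN={c@B3, d@B1, f@B3} | OUT={c@B3, d@B1, f@B3}
  B1: | IN={c@B3, d@B1, f@B3} | OUT={c@B3, d@B1, f@B3}
  B2: | IN={c@B3, d@B1, f@B3} | OUT={c@B2, d@B1, f@B3}
  B3: | IN={c@B2, d@B1, f@B3} | OUT={c@B3, d@B1, f@B3}
  B4: | IN={c@B3, d@B1, f@B3} | OUT={c@B3, d@B4, f@B3}
  B5: | IN={c@B3, d@B1, d@B4, f@B3} | OUT={c@B3, d@B1, d@B4, f@B3}

Merge at B3: IN[B3] = OUT[B2] = {c@B2, d@B1, f@B3}
Applying B3's transfer function to that IN value gives OUT[B3] (row B3 above).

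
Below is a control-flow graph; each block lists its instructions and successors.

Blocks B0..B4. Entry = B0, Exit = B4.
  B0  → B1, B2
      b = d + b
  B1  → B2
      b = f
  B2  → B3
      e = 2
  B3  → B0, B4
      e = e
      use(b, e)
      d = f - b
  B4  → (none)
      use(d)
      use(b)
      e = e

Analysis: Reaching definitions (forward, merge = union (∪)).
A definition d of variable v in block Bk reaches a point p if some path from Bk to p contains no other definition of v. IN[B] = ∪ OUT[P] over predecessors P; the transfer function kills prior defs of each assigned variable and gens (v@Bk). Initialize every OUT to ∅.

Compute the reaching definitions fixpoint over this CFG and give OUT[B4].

Converged values:
  B0: | IN={b@B0, b@B1, d@B3, e@B3} | OUT={b@B0, d@B3, e@B3}
  B1: | IN={b@B0, d@B3, e@B3} | OUT={b@B1, d@B3, e@B3}
  B2: | IN={b@B0, b@B1, d@B3, e@B3} | OUT={b@B0, b@B1, d@B3, e@B2}
  B3: | IN={b@B0, b@B1, d@B3, e@B2} | OUT={b@B0, b@B1, d@B3, e@B3}
  B4: | IN={b@B0, b@B1, d@B3, e@B3} | OUT={b@B0, b@B1, d@B3, e@B4}

Merge at B4: IN[B4] = OUT[B3] = {b@B0, b@B1, d@B3, e@B3}
Applying B4's transfer function to that IN value gives OUT[B4] (row B4 above).

Answer: {b@B0, b@B1, d@B3, e@B4}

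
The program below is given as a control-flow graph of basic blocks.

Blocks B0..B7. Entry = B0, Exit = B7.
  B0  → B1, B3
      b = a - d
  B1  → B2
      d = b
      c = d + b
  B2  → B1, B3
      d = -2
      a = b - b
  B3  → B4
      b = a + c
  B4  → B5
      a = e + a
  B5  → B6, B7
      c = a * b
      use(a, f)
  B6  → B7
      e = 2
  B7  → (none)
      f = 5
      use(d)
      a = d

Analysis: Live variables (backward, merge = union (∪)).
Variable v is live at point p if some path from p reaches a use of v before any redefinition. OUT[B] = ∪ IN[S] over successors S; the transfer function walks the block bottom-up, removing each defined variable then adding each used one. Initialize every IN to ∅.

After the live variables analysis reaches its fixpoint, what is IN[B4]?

Converged values:
  B0: | IN={a, c, d, e, f} | OUT={a, b, c, d, e, f}
  B1: | IN={b, e, f} | OUT={b, c, e, f}
  B2: | IN={b, c, e, f} | OUT={a, b, c, d, e, f}
  B3: | IN={a, c, d, e, f} | OUT={a, b, d, e, f}
  B4: | IN={a, b, d, e, f} | OUT={a, b, d, f}
  B5: | IN={a, b, d, f} | OUT={d}
  B6: | IN={d} | OUT={d}
  B7: | IN={d} | OUT={}

Merge at B4: OUT[B4] = IN[B5] = {a, b, d, f}
Applying B4's transfer function to that OUT value gives IN[B4] (row B4 above).

Answer: {a, b, d, e, f}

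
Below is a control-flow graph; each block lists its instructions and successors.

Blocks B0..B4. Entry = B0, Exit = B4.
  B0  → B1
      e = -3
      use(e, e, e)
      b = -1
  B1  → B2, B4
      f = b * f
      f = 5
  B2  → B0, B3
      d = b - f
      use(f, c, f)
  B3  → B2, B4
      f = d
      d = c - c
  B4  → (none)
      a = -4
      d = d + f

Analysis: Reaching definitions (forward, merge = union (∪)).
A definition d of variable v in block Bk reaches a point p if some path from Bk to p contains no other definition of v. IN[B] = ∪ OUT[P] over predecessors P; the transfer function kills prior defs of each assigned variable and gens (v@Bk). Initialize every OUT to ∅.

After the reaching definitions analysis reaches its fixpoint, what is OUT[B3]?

Answer: {b@B0, d@B3, e@B0, f@B3}

Working:
Per-block solution:
  B0: | IN={b@B0, d@B2, e@B0, f@B1, f@B3} | OUT={b@B0, d@B2, e@B0, f@B1, f@B3}
  B1: | IN={b@B0, d@B2, e@B0, f@B1, f@B3} | OUT={b@B0, d@B2, e@B0, f@B1}
  B2: | IN={b@B0, d@B2, d@B3, e@B0, f@B1, f@B3} | OUT={b@B0, d@B2, e@B0, f@B1, f@B3}
  B3: | IN={b@B0, d@B2, e@B0, f@B1, f@B3} | OUT={b@B0, d@B3, e@B0, f@B3}
  B4: | IN={b@B0, d@B2, d@B3, e@B0, f@B1, f@B3} | OUT={a@B4, b@B0, d@B4, e@B0, f@B1, f@B3}

Merge at B3: IN[B3] = OUT[B2] = {b@B0, d@B2, e@B0, f@B1, f@B3}
Applying B3's transfer function to that IN value gives OUT[B3] (row B3 above).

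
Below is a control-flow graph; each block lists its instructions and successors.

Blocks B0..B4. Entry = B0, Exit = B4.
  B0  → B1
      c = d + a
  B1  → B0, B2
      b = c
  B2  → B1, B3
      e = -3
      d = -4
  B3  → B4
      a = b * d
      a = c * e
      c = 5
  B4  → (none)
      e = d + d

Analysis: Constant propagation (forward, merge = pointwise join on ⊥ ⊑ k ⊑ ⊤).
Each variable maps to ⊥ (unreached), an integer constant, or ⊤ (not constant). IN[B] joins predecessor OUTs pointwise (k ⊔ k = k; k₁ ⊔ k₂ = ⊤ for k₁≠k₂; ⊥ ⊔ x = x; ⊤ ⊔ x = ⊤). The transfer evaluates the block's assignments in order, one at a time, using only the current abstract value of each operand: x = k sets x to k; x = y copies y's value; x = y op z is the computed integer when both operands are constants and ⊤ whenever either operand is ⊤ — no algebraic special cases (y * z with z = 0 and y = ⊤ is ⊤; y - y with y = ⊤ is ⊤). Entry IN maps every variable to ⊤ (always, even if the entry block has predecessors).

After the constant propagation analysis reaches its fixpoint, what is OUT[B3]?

Answer: {a: ⊤, b: ⊤, c: 5, d: -4, e: -3, f: ⊤}

Derivation:
Per-block solution:
  B0:   IN=(all ⊤)   OUT=(all ⊤)
  B1:   IN=(all ⊤)   OUT=(all ⊤)
  B2:   IN=(all ⊤)   OUT={d:-4, e:-3; rest ⊤}
  B3:   IN={d:-4, e:-3; rest ⊤}   OUT={c:5, d:-4, e:-3; rest ⊤}
  B4:   IN={c:5, d:-4, e:-3; rest ⊤}   OUT={c:5, d:-4, e:-8; rest ⊤}

Merge at B3: IN[B3] = OUT[B2] = {a: ⊤, b: ⊤, c: ⊤, d: -4, e: -3, f: ⊤}
Applying B3's transfer function to that IN value gives OUT[B3] (row B3 above).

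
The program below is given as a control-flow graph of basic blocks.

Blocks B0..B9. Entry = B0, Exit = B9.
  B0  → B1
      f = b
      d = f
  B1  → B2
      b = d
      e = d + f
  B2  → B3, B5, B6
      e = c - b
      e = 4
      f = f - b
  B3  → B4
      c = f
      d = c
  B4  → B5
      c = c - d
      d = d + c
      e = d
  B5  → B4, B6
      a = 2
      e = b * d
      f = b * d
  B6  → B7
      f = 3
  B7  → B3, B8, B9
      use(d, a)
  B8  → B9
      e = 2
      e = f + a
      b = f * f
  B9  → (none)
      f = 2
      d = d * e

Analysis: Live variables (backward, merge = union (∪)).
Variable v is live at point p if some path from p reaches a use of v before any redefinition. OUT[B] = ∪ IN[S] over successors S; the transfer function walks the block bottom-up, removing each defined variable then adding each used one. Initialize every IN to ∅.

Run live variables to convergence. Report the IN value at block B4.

Answer: {b, c, d}

Trace:
Converged values:
  B0:  IN={a, b, c}  OUT={a, c, d, f}
  B1:  IN={a, c, d, f}  OUT={a, b, c, d, f}
  B2:  IN={a, b, c, d, f}  OUT={a, b, c, d, e, f}
  B3:  IN={b, f}  OUT={b, c, d}
  B4:  IN={b, c, d}  OUT={b, c, d}
  B5:  IN={b, c, d}  OUT={a, b, c, d, e}
  B6:  IN={a, b, d, e}  OUT={a, b, d, e, f}
  B7:  IN={a, b, d, e, f}  OUT={a, b, d, e, f}
  B8:  IN={a, d, f}  OUT={d, e}
  B9:  IN={d, e}  OUT={}

Merge at B4: OUT[B4] = IN[B5] = {b, c, d}
Applying B4's transfer function to that OUT value gives IN[B4] (row B4 above).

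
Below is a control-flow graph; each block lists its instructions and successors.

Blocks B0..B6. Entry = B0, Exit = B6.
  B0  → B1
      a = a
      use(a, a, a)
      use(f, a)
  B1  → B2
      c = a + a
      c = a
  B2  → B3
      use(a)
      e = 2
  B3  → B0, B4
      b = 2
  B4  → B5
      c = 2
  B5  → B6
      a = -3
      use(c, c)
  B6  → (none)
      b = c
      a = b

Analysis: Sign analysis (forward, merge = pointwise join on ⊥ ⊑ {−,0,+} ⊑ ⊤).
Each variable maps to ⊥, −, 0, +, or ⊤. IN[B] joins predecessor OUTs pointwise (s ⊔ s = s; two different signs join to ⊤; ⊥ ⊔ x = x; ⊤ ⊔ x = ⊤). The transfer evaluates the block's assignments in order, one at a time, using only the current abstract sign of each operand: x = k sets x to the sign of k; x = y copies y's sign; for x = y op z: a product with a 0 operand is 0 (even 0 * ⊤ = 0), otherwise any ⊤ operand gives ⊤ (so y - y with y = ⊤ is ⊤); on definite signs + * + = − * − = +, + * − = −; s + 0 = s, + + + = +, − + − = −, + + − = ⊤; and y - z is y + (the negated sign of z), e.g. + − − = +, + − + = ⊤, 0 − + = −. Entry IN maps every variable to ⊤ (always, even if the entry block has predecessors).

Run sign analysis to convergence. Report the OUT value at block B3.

Fixpoint table:
  B0:  IN=(all ⊤)  OUT=(all ⊤)
  B1:  IN=(all ⊤)  OUT=(all ⊤)
  B2:  IN=(all ⊤)  OUT={e:+; rest ⊤}
  B3:  IN={e:+; rest ⊤}  OUT={b:+, e:+; rest ⊤}
  B4:  IN={b:+, e:+; rest ⊤}  OUT={b:+, c:+, e:+; rest ⊤}
  B5:  IN={b:+, c:+, e:+; rest ⊤}  OUT={a:-, b:+, c:+, e:+; rest ⊤}
  B6:  IN={a:-, b:+, c:+, e:+; rest ⊤}  OUT={a:+, b:+, c:+, e:+; rest ⊤}

Merge at B3: IN[B3] = OUT[B2] = {a: ⊤, b: ⊤, c: ⊤, d: ⊤, e: +, f: ⊤}
Applying B3's transfer function to that IN value gives OUT[B3] (row B3 above).

Answer: {a: ⊤, b: +, c: ⊤, d: ⊤, e: +, f: ⊤}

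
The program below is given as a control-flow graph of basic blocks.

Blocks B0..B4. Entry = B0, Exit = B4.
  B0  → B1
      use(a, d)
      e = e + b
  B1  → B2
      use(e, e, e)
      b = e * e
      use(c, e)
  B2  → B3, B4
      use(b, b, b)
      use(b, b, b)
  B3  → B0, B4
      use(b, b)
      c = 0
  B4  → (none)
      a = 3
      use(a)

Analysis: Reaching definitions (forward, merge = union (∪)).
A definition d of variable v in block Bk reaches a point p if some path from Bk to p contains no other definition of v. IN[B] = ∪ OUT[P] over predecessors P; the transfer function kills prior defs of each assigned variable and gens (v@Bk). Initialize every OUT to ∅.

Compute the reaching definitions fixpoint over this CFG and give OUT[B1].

Answer: {b@B1, c@B3, e@B0}

Derivation:
Per-block solution:
  B0:   IN={b@B1, c@B3, e@B0}   OUT={b@B1, c@B3, e@B0}
  B1:   IN={b@B1, c@B3, e@B0}   OUT={b@B1, c@B3, e@B0}
  B2:   IN={b@B1, c@B3, e@B0}   OUT={b@B1, c@B3, e@B0}
  B3:   IN={b@B1, c@B3, e@B0}   OUT={b@B1, c@B3, e@B0}
  B4:   IN={b@B1, c@B3, e@B0}   OUT={a@B4, b@B1, c@B3, e@B0}

Merge at B1: IN[B1] = OUT[B0] = {b@B1, c@B3, e@B0}
Applying B1's transfer function to that IN value gives OUT[B1] (row B1 above).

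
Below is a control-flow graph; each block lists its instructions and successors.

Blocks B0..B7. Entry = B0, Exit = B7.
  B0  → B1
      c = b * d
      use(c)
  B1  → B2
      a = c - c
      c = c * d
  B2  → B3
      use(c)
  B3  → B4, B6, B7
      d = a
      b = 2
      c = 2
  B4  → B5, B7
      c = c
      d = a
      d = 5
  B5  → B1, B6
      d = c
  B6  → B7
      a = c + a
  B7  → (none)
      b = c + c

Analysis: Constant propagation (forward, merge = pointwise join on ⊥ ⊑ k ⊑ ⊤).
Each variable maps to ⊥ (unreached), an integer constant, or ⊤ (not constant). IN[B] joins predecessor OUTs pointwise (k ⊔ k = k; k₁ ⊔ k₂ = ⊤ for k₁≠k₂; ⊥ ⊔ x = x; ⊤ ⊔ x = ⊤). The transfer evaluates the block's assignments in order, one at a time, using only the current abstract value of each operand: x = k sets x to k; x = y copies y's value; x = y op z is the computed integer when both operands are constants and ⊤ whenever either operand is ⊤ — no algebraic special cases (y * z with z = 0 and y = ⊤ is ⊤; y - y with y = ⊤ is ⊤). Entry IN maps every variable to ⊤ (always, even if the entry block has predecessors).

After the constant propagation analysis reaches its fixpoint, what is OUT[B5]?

Per-block solution:
  B0:  IN=(all ⊤)  OUT=(all ⊤)
  B1:  IN=(all ⊤)  OUT=(all ⊤)
  B2:  IN=(all ⊤)  OUT=(all ⊤)
  B3:  IN=(all ⊤)  OUT={b:2, c:2; rest ⊤}
  B4:  IN={b:2, c:2; rest ⊤}  OUT={b:2, c:2, d:5; rest ⊤}
  B5:  IN={b:2, c:2, d:5; rest ⊤}  OUT={b:2, c:2, d:2; rest ⊤}
  B6:  IN={b:2, c:2; rest ⊤}  OUT={b:2, c:2; rest ⊤}
  B7:  IN={b:2, c:2; rest ⊤}  OUT={b:4, c:2; rest ⊤}

Merge at B5: IN[B5] = OUT[B4] = {a: ⊤, b: 2, c: 2, d: 5, e: ⊤, f: ⊤}
Applying B5's transfer function to that IN value gives OUT[B5] (row B5 above).

Answer: {a: ⊤, b: 2, c: 2, d: 2, e: ⊤, f: ⊤}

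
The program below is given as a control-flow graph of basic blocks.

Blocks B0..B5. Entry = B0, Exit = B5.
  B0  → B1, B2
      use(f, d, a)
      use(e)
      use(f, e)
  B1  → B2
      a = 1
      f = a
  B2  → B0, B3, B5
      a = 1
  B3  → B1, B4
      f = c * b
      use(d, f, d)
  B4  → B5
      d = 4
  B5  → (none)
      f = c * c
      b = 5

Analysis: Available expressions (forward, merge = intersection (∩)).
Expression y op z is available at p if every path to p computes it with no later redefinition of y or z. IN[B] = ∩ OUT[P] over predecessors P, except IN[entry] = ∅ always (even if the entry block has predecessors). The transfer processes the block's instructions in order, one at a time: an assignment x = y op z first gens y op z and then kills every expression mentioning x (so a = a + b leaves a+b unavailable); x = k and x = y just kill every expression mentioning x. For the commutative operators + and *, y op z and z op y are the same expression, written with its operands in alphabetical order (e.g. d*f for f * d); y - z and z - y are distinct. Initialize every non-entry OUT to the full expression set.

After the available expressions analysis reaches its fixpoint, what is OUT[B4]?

Fixpoint table:
  B0: | IN={} | OUT={}
  B1: | IN={} | OUT={}
  B2: | IN={} | OUT={}
  B3: | IN={} | OUT={b*c}
  B4: | IN={b*c} | OUT={b*c}
  B5: | IN={} | OUT={c*c}

Merge at B4: IN[B4] = OUT[B3] = {b*c}
Applying B4's transfer function to that IN value gives OUT[B4] (row B4 above).

Answer: {b*c}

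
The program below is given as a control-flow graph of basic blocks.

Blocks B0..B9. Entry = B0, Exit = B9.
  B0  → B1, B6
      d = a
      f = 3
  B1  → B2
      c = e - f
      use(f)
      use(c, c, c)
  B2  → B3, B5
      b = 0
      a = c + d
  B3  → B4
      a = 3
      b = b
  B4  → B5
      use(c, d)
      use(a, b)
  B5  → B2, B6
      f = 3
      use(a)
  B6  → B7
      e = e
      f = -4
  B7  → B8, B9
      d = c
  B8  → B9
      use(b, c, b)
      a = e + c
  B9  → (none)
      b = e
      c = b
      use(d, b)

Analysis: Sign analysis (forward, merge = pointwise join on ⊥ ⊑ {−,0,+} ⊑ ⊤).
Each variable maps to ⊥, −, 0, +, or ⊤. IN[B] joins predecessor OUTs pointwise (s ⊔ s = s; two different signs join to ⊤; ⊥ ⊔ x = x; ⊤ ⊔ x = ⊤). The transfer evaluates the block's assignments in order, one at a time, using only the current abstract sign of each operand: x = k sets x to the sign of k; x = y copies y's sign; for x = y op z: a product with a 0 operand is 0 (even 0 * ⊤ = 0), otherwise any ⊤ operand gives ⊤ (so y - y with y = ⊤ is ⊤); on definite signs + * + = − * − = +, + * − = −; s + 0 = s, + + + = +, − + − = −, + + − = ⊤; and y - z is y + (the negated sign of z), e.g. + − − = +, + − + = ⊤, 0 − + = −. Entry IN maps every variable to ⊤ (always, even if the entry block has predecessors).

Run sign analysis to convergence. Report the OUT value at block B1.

Answer: {a: ⊤, b: ⊤, c: ⊤, d: ⊤, e: ⊤, f: +}

Working:
Per-block solution:
  B0:  IN=(all ⊤)  OUT={f:+; rest ⊤}
  B1:  IN={f:+; rest ⊤}  OUT={f:+; rest ⊤}
  B2:  IN={f:+; rest ⊤}  OUT={b:0, f:+; rest ⊤}
  B3:  IN={b:0, f:+; rest ⊤}  OUT={a:+, b:0, f:+; rest ⊤}
  B4:  IN={a:+, b:0, f:+; rest ⊤}  OUT={a:+, b:0, f:+; rest ⊤}
  B5:  IN={b:0, f:+; rest ⊤}  OUT={b:0, f:+; rest ⊤}
  B6:  IN={f:+; rest ⊤}  OUT={f:-; rest ⊤}
  B7:  IN={f:-; rest ⊤}  OUT={f:-; rest ⊤}
  B8:  IN={f:-; rest ⊤}  OUT={f:-; rest ⊤}
  B9:  IN={f:-; rest ⊤}  OUT={f:-; rest ⊤}

Merge at B1: IN[B1] = OUT[B0] = {a: ⊤, b: ⊤, c: ⊤, d: ⊤, e: ⊤, f: +}
Applying B1's transfer function to that IN value gives OUT[B1] (row B1 above).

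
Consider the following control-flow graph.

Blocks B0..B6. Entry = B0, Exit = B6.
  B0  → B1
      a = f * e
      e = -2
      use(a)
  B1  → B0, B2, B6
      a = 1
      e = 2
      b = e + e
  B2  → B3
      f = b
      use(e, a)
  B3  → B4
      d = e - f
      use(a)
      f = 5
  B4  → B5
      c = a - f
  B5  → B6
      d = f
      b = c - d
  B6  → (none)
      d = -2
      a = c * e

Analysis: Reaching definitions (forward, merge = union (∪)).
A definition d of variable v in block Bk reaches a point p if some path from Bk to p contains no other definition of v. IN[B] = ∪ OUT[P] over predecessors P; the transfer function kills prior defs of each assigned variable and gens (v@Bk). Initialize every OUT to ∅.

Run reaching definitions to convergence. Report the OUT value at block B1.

Answer: {a@B1, b@B1, e@B1}

Derivation:
Converged values:
  B0:  IN={a@B1, b@B1, e@B1}  OUT={a@B0, b@B1, e@B0}
  B1:  IN={a@B0, b@B1, e@B0}  OUT={a@B1, b@B1, e@B1}
  B2:  IN={a@B1, b@B1, e@B1}  OUT={a@B1, b@B1, e@B1, f@B2}
  B3:  IN={a@B1, b@B1, e@B1, f@B2}  OUT={a@B1, b@B1, d@B3, e@B1, f@B3}
  B4:  IN={a@B1, b@B1, d@B3, e@B1, f@B3}  OUT={a@B1, b@B1, c@B4, d@B3, e@B1, f@B3}
  B5:  IN={a@B1, b@B1, c@B4, d@B3, e@B1, f@B3}  OUT={a@B1, b@B5, c@B4, d@B5, e@B1, f@B3}
  B6:  IN={a@B1, b@B1, b@B5, c@B4, d@B5, e@B1, f@B3}  OUT={a@B6, b@B1, b@B5, c@B4, d@B6, e@B1, f@B3}

Merge at B1: IN[B1] = OUT[B0] = {a@B0, b@B1, e@B0}
Applying B1's transfer function to that IN value gives OUT[B1] (row B1 above).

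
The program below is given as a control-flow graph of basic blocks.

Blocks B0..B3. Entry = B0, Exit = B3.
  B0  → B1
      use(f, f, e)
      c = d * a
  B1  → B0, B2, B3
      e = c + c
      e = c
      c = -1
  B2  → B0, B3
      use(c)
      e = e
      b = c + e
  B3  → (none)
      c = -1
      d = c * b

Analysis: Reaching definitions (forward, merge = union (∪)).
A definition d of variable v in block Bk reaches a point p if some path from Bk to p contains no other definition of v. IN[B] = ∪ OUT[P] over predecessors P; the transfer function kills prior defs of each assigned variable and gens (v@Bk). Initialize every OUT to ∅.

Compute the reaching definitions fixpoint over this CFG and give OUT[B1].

Answer: {b@B2, c@B1, e@B1}

Trace:
Converged values:
  B0:   IN={b@B2, c@B1, e@B1, e@B2}   OUT={b@B2, c@B0, e@B1, e@B2}
  B1:   IN={b@B2, c@B0, e@B1, e@B2}   OUT={b@B2, c@B1, e@B1}
  B2:   IN={b@B2, c@B1, e@B1}   OUT={b@B2, c@B1, e@B2}
  B3:   IN={b@B2, c@B1, e@B1, e@B2}   OUT={b@B2, c@B3, d@B3, e@B1, e@B2}

Merge at B1: IN[B1] = OUT[B0] = {b@B2, c@B0, e@B1, e@B2}
Applying B1's transfer function to that IN value gives OUT[B1] (row B1 above).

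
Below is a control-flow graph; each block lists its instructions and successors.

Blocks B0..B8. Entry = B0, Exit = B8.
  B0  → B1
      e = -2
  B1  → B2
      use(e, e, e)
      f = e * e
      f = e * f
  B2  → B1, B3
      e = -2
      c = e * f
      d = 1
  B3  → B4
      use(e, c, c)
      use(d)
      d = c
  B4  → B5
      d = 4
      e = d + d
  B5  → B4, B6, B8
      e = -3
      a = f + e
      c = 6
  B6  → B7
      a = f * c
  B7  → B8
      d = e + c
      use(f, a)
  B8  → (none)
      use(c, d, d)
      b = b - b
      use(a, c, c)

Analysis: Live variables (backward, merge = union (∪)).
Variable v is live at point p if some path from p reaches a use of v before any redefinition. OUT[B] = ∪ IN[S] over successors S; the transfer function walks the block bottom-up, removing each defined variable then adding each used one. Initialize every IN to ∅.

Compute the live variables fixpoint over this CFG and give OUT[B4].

Converged values:
  B0: | IN={b} | OUT={b, e}
  B1: | IN={b, e} | OUT={b, f}
  B2: | IN={b, f} | OUT={b, c, d, e, f}
  B3: | IN={b, c, d, e, f} | OUT={b, f}
  B4: | IN={b, f} | OUT={b, d, f}
  B5: | IN={b, d, f} | OUT={a, b, c, d, e, f}
  B6: | IN={b, c, e, f} | OUT={a, b, c, e, f}
  B7: | IN={a, b, c, e, f} | OUT={a, b, c, d}
  B8: | IN={a, b, c, d} | OUT={}

Merge at B4: OUT[B4] = IN[B5] = {b, d, f}

Answer: {b, d, f}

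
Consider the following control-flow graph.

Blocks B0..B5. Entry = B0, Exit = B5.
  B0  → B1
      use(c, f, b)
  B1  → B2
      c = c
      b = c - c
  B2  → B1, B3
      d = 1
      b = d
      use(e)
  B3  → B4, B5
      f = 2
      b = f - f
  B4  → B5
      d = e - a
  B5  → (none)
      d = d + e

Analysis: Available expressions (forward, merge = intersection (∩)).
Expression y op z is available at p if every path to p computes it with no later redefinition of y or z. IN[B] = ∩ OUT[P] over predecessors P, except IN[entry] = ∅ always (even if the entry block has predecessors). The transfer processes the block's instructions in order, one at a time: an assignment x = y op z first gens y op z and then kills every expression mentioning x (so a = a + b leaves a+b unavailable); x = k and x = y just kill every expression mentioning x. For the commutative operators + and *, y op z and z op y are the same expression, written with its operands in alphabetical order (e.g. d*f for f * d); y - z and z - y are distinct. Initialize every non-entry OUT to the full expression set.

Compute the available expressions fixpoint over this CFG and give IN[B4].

Answer: {c-c, f-f}

Derivation:
Converged values:
  B0: | IN={} | OUT={}
  B1: | IN={} | OUT={c-c}
  B2: | IN={c-c} | OUT={c-c}
  B3: | IN={c-c} | OUT={c-c, f-f}
  B4: | IN={c-c, f-f} | OUT={c-c, e-a, f-f}
  B5: | IN={c-c, f-f} | OUT={c-c, f-f}

Merge at B4: IN[B4] = OUT[B3] = {c-c, f-f}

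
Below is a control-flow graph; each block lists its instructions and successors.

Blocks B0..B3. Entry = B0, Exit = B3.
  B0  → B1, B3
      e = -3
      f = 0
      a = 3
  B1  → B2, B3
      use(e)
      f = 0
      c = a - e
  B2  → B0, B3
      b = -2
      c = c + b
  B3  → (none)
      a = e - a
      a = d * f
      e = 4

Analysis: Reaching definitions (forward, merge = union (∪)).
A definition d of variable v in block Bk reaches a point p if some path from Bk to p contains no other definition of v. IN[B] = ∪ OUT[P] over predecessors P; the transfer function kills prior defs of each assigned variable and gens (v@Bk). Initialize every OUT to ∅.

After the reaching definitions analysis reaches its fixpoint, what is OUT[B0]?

Fixpoint table:
  B0: | IN={a@B0, b@B2, c@B2, e@B0, f@B1} | OUT={a@B0, b@B2, c@B2, e@B0, f@B0}
  B1: | IN={a@B0, b@B2, c@B2, e@B0, f@B0} | OUT={a@B0, b@B2, c@B1, e@B0, f@B1}
  B2: | IN={a@B0, b@B2, c@B1, e@B0, f@B1} | OUT={a@B0, b@B2, c@B2, e@B0, f@B1}
  B3: | IN={a@B0, b@B2, c@B1, c@B2, e@B0, f@B0, f@B1} | OUT={a@B3, b@B2, c@B1, c@B2, e@B3, f@B0, f@B1}

Merge at B0 (entry node, so the boundary value {} is joined with the incoming edge(s)): IN[B0] = {} ⊔ OUT[B2] = {a@B0, b@B2, c@B2, e@B0, f@B1}
Applying B0's transfer function to that IN value gives OUT[B0] (row B0 above).

Answer: {a@B0, b@B2, c@B2, e@B0, f@B0}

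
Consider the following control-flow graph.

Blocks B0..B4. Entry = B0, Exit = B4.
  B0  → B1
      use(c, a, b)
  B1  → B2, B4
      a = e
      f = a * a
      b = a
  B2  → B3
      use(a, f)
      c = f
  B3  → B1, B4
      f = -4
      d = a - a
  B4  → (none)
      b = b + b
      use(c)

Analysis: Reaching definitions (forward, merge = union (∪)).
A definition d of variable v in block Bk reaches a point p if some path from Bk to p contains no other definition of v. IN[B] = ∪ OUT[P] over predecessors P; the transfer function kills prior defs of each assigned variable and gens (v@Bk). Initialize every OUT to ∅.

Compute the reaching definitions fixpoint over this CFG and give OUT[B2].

Answer: {a@B1, b@B1, c@B2, d@B3, f@B1}

Derivation:
Fixpoint table:
  B0: | IN={} | OUT={}
  B1: | IN={a@B1, b@B1, c@B2, d@B3, f@B3} | OUT={a@B1, b@B1, c@B2, d@B3, f@B1}
  B2: | IN={a@B1, b@B1, c@B2, d@B3, f@B1} | OUT={a@B1, b@B1, c@B2, d@B3, f@B1}
  B3: | IN={a@B1, b@B1, c@B2, d@B3, f@B1} | OUT={a@B1, b@B1, c@B2, d@B3, f@B3}
  B4: | IN={a@B1, b@B1, c@B2, d@B3, f@B1, f@B3} | OUT={a@B1, b@B4, c@B2, d@B3, f@B1, f@B3}

Merge at B2: IN[B2] = OUT[B1] = {a@B1, b@B1, c@B2, d@B3, f@B1}
Applying B2's transfer function to that IN value gives OUT[B2] (row B2 above).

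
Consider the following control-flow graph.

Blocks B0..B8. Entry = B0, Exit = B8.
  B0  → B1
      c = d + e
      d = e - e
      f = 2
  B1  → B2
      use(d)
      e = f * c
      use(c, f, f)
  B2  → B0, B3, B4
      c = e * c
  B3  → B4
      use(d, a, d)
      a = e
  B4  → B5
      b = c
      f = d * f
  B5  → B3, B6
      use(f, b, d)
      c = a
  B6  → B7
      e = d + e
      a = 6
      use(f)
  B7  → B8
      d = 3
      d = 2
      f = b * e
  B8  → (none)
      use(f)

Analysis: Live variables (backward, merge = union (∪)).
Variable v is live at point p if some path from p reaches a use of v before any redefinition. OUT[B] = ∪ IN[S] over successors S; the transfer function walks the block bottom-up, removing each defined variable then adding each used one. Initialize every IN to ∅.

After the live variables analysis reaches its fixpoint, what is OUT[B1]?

Converged values:
  B0:  IN={a, d, e}  OUT={a, c, d, f}
  B1:  IN={a, c, d, f}  OUT={a, c, d, e, f}
  B2:  IN={a, c, d, e, f}  OUT={a, c, d, e, f}
  B3:  IN={a, c, d, e, f}  OUT={a, c, d, e, f}
  B4:  IN={a, c, d, e, f}  OUT={a, b, d, e, f}
  B5:  IN={a, b, d, e, f}  OUT={a, b, c, d, e, f}
  B6:  IN={b, d, e, f}  OUT={b, e}
  B7:  IN={b, e}  OUT={f}
  B8:  IN={f}  OUT={}

Merge at B1: OUT[B1] = IN[B2] = {a, c, d, e, f}

Answer: {a, c, d, e, f}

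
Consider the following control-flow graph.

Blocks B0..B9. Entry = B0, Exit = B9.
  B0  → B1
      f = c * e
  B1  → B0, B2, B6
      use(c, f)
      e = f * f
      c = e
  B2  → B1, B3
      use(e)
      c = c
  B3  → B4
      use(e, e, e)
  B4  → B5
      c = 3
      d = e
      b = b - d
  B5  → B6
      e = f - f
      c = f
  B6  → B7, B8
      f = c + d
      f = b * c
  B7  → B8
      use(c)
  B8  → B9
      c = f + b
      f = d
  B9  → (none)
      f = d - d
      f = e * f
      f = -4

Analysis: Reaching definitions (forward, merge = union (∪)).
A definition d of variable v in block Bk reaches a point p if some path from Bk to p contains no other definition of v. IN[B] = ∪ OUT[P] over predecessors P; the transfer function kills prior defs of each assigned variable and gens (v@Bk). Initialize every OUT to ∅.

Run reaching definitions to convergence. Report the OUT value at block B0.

Answer: {c@B1, e@B1, f@B0}

Working:
Per-block solution:
  B0:   IN={c@B1, e@B1, f@B0}   OUT={c@B1, e@B1, f@B0}
  B1:   IN={c@B1, c@B2, e@B1, f@B0}   OUT={c@B1, e@B1, f@B0}
  B2:   IN={c@B1, e@B1, f@B0}   OUT={c@B2, e@B1, f@B0}
  B3:   IN={c@B2, e@B1, f@B0}   OUT={c@B2, e@B1, f@B0}
  B4:   IN={c@B2, e@B1, f@B0}   OUT={b@B4, c@B4, d@B4, e@B1, f@B0}
  B5:   IN={b@B4, c@B4, d@B4, e@B1, f@B0}   OUT={b@B4, c@B5, d@B4, e@B5, f@B0}
  B6:   IN={b@B4, c@B1, c@B5, d@B4, e@B1, e@B5, f@B0}   OUT={b@B4, c@B1, c@B5, d@B4, e@B1, e@B5, f@B6}
  B7:   IN={b@B4, c@B1, c@B5, d@B4, e@B1, e@B5, f@B6}   OUT={b@B4, c@B1, c@B5, d@B4, e@B1, e@B5, f@B6}
  B8:   IN={b@B4, c@B1, c@B5, d@B4, e@B1, e@B5, f@B6}   OUT={b@B4, c@B8, d@B4, e@B1, e@B5, f@B8}
  B9:   IN={b@B4, c@B8, d@B4, e@B1, e@B5, f@B8}   OUT={b@B4, c@B8, d@B4, e@B1, e@B5, f@B9}

Merge at B0 (entry node, so the boundary value {} is joined with the incoming edge(s)): IN[B0] = {} ⊔ OUT[B1] = {c@B1, e@B1, f@B0}
Applying B0's transfer function to that IN value gives OUT[B0] (row B0 above).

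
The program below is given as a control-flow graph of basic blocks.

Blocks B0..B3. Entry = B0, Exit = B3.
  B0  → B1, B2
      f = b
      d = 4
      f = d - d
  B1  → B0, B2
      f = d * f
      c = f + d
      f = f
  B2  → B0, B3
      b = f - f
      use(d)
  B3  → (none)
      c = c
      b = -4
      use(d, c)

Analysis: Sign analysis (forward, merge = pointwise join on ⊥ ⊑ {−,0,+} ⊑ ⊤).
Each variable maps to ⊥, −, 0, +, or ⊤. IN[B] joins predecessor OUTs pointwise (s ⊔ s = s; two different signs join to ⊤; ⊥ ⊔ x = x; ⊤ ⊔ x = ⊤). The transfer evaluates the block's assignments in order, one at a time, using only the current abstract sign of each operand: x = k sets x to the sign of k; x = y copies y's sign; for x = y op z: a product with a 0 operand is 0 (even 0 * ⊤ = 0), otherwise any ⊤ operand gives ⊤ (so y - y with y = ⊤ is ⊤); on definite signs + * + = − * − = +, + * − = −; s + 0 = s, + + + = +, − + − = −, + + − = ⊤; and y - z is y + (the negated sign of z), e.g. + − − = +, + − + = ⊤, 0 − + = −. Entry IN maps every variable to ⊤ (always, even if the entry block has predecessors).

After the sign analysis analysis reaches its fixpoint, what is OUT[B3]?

Answer: {a: ⊤, b: -, c: ⊤, d: +, e: ⊤, f: ⊤}

Trace:
Fixpoint table:
  B0:  IN=(all ⊤)  OUT={d:+; rest ⊤}
  B1:  IN={d:+; rest ⊤}  OUT={d:+; rest ⊤}
  B2:  IN={d:+; rest ⊤}  OUT={d:+; rest ⊤}
  B3:  IN={d:+; rest ⊤}  OUT={b:-, d:+; rest ⊤}

Merge at B3: IN[B3] = OUT[B2] = {a: ⊤, b: ⊤, c: ⊤, d: +, e: ⊤, f: ⊤}
Applying B3's transfer function to that IN value gives OUT[B3] (row B3 above).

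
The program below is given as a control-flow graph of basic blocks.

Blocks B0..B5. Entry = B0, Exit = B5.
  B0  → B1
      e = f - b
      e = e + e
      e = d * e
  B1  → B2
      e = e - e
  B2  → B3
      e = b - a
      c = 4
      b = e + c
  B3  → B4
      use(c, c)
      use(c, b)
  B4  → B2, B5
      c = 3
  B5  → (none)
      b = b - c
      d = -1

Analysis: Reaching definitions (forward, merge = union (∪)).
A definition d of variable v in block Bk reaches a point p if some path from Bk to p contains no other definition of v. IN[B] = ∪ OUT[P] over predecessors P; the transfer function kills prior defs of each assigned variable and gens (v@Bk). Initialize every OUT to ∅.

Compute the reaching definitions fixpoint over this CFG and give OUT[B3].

Answer: {b@B2, c@B2, e@B2}

Derivation:
Per-block solution:
  B0:  IN={}  OUT={e@B0}
  B1:  IN={e@B0}  OUT={e@B1}
  B2:  IN={b@B2, c@B4, e@B1, e@B2}  OUT={b@B2, c@B2, e@B2}
  B3:  IN={b@B2, c@B2, e@B2}  OUT={b@B2, c@B2, e@B2}
  B4:  IN={b@B2, c@B2, e@B2}  OUT={b@B2, c@B4, e@B2}
  B5:  IN={b@B2, c@B4, e@B2}  OUT={b@B5, c@B4, d@B5, e@B2}

Merge at B3: IN[B3] = OUT[B2] = {b@B2, c@B2, e@B2}
Applying B3's transfer function to that IN value gives OUT[B3] (row B3 above).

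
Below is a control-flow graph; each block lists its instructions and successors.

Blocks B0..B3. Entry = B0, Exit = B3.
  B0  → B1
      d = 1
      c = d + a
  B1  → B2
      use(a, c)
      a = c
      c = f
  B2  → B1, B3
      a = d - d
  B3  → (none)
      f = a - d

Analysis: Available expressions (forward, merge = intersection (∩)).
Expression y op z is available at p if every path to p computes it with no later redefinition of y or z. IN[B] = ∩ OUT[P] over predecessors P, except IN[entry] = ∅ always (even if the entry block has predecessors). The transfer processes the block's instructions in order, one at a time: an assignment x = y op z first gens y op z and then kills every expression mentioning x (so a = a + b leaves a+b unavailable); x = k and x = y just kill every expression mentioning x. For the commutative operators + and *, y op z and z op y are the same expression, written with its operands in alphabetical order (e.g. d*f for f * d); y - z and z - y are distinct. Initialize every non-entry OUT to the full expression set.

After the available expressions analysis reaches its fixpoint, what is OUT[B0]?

Converged values:
  B0: | IN={} | OUT={a+d}
  B1: | IN={} | OUT={}
  B2: | IN={} | OUT={d-d}
  B3: | IN={d-d} | OUT={a-d, d-d}

B0 is the boundary node: IN[B0] = {}
Applying B0's transfer function to that IN value gives OUT[B0] (row B0 above).

Answer: {a+d}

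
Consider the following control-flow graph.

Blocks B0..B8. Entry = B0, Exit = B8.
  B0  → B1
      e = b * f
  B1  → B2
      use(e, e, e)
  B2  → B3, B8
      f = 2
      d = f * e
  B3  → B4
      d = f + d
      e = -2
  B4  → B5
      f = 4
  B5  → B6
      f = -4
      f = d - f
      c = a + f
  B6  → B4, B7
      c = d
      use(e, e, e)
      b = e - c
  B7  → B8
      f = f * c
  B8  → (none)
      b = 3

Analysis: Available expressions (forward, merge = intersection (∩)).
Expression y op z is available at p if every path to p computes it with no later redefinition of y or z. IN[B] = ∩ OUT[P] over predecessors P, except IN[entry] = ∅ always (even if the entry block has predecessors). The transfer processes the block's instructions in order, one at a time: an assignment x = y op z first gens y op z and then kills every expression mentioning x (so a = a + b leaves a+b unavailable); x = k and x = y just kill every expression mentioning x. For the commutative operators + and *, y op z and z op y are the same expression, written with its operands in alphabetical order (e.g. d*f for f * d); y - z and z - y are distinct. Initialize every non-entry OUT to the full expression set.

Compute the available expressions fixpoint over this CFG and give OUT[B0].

Answer: {b*f}

Working:
Per-block solution:
  B0:   IN={}   OUT={b*f}
  B1:   IN={b*f}   OUT={b*f}
  B2:   IN={b*f}   OUT={e*f}
  B3:   IN={e*f}   OUT={}
  B4:   IN={}   OUT={}
  B5:   IN={}   OUT={a+f}
  B6:   IN={a+f}   OUT={a+f, e-c}
  B7:   IN={a+f, e-c}   OUT={e-c}
  B8:   IN={}   OUT={}

B0 is the boundary node: IN[B0] = {}
Applying B0's transfer function to that IN value gives OUT[B0] (row B0 above).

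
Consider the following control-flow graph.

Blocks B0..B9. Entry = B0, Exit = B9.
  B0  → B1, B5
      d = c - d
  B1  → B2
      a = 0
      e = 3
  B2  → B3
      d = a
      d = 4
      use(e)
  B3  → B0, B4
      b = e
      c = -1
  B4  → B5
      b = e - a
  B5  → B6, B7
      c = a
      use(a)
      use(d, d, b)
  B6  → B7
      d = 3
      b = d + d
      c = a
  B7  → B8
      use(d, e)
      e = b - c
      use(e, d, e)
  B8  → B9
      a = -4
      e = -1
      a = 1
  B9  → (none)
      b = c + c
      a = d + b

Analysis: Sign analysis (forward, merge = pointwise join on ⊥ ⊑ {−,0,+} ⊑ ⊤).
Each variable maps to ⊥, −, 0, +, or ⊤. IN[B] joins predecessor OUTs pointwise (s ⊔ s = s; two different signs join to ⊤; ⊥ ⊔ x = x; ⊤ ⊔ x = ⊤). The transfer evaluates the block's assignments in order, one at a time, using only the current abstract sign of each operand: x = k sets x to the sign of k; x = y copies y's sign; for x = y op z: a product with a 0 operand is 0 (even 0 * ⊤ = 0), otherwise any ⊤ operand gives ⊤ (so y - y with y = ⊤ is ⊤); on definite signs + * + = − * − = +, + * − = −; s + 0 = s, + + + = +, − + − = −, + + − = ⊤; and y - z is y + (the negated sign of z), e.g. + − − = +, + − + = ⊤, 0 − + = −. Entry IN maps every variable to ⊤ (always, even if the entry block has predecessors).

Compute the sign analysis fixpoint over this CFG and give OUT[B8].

Answer: {a: +, b: ⊤, c: ⊤, d: ⊤, e: -, f: ⊤}

Trace:
Per-block solution:
  B0:   IN=(all ⊤)   OUT=(all ⊤)
  B1:   IN=(all ⊤)   OUT={a:0, e:+; rest ⊤}
  B2:   IN={a:0, e:+; rest ⊤}   OUT={a:0, d:+, e:+; rest ⊤}
  B3:   IN={a:0, d:+, e:+; rest ⊤}   OUT={a:0, b:+, c:-, d:+, e:+; rest ⊤}
  B4:   IN={a:0, b:+, c:-, d:+, e:+; rest ⊤}   OUT={a:0, b:+, c:-, d:+, e:+; rest ⊤}
  B5:   IN=(all ⊤)   OUT=(all ⊤)
  B6:   IN=(all ⊤)   OUT={b:+, d:+; rest ⊤}
  B7:   IN=(all ⊤)   OUT=(all ⊤)
  B8:   IN=(all ⊤)   OUT={a:+, e:-; rest ⊤}
  B9:   IN={a:+, e:-; rest ⊤}   OUT={e:-; rest ⊤}

Merge at B8: IN[B8] = OUT[B7] = {a: ⊤, b: ⊤, c: ⊤, d: ⊤, e: ⊤, f: ⊤}
Applying B8's transfer function to that IN value gives OUT[B8] (row B8 above).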